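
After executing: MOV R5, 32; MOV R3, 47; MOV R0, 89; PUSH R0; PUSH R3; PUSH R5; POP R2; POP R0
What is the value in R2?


Stack trace (top is rightmost):
  MOV R5, 32  → R5 = 32
  MOV R3, 47  → R3 = 47
  MOV R0, 89  → R0 = 89
  PUSH R0  → stack: [89]
  PUSH R3  → stack: [89, 47]
  PUSH R5  → stack: [89, 47, 32]
  POP R2  → R2 = 32, stack: [89, 47]
  POP R0  → R0 = 47, stack: [89]
Final: R2 = 32

32


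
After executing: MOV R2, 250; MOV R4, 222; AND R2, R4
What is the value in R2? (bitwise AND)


Register state trace:
  MOV R2, 250  → R2 = 250 (0b11111010)
  MOV R4, 222  → R4 = 222 (0b11011110)
  AND R2, R4  → R2 = 250 AND 222 = 218 (0b11011010)
Final: R2 = 218

218


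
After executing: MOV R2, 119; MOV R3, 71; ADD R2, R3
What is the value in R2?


Register state trace:
  MOV R2, 119  → R2 = 119
  MOV R3, 71  → R3 = 71
  ADD R2, R3  → R2 = 119 + 71 = 190
Final: R2 = 190

190


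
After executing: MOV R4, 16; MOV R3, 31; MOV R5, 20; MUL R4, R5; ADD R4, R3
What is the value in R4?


Register state trace:
  MOV R4, 16  → R4 = 16
  MOV R3, 31  → R3 = 31
  MOV R5, 20  → R5 = 20
  MUL R4, R5  → R4 = 16 * 20 = 320
  ADD R4, R3  → R4 = 320 + 31 = 351
Final: R4 = 351

351


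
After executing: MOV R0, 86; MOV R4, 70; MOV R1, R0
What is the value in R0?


Register state trace:
  MOV R0, 86  → R0 = 86
  MOV R4, 70  → R4 = 70
  MOV R1, R0  → R1 = 86
Final: R0 = 86

86


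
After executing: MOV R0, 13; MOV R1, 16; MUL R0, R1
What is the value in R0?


Register state trace:
  MOV R0, 13  → R0 = 13
  MOV R1, 16  → R1 = 16
  MUL R0, R1  → R0 = 13 * 16 = 208
Final: R0 = 208

208


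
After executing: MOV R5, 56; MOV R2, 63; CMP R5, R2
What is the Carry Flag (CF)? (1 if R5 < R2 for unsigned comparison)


Register state trace:
  MOV R5, 56  → R5 = 56
  MOV R2, 63  → R2 = 63
  CMP R5, R2  → unsigned 56 - 63: borrow occurs
  56 < 63, so CF = 1
CF = 1

1


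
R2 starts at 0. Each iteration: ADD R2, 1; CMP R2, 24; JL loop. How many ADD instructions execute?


Loop trace (R2 starts at 0, target 24, step 1):
  ADD #1: R2 = 0 + 1 = 1  → 1 < 24, loop
  ADD #2: R2 = 1 + 1 = 2  → 2 < 24, loop
  ADD #3: R2 = 2 + 1 = 3  → 3 < 24, loop
  ADD #4: R2 = 3 + 1 = 4  → 4 < 24, loop
  ADD #5: R2 = 4 + 1 = 5  → 5 < 24, loop
  ADD #6: R2 = 5 + 1 = 6  → 6 < 24, loop
  ADD #7: R2 = 6 + 1 = 7  → 7 < 24, loop
  ADD #8: R2 = 7 + 1 = 8  → 8 < 24, loop
  ADD #9: R2 = 8 + 1 = 9  → 9 < 24, loop
  ADD #10: R2 = 9 + 1 = 10  → 10 < 24, loop
  ADD #11: R2 = 10 + 1 = 11  → 11 < 24, loop
  ADD #12: R2 = 11 + 1 = 12  → 12 < 24, loop
  ADD #13: R2 = 12 + 1 = 13  → 13 < 24, loop
  ADD #14: R2 = 13 + 1 = 14  → 14 < 24, loop
  ADD #15: R2 = 14 + 1 = 15  → 15 < 24, loop
  ADD #16: R2 = 15 + 1 = 16  → 16 < 24, loop
  ADD #17: R2 = 16 + 1 = 17  → 17 < 24, loop
  ADD #18: R2 = 17 + 1 = 18  → 18 < 24, loop
  ADD #19: R2 = 18 + 1 = 19  → 19 < 24, loop
  ADD #20: R2 = 19 + 1 = 20  → 20 < 24, loop
  ADD #21: R2 = 20 + 1 = 21  → 21 < 24, loop
  ADD #22: R2 = 21 + 1 = 22  → 22 < 24, loop
  ADD #23: R2 = 22 + 1 = 23  → 23 < 24, loop
  ADD #24: R2 = 23 + 1 = 24  → 24 >= 24, exit
Total ADD instructions: 24

24


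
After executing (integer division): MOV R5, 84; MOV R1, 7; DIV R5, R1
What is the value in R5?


Register state trace:
  MOV R5, 84  → R5 = 84
  MOV R1, 7  → R1 = 7
  DIV R5, R1  → R5 = 84 // 7 = 12
Final: R5 = 12

12


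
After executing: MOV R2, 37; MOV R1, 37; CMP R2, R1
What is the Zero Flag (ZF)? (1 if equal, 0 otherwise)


Register state trace:
  MOV R2, 37  → R2 = 37
  MOV R1, 37  → R1 = 37
  CMP R2, R1  → computes 37 - 37 = 0
  Result is zero, so values are equal
ZF = 1

1


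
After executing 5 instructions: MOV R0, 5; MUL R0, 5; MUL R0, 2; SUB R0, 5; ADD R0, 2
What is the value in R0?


Register state trace:
  MOV R0, 5  → R0 = 5
  MUL R0, 5  → R0 = 5 * 5 = 25
  MUL R0, 2  → R0 = 25 * 2 = 50
  SUB R0, 5  → R0 = 50 - 5 = 45
  ADD R0, 2  → R0 = 45 + 2 = 47
Final: R0 = 47

47


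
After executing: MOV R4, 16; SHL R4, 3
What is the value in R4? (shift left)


Register state trace:
  MOV R4, 16  → R4 = 16
  SHL R4, 3  → R4 = 16 << 3 = 16 * 2^3 = 128
Final: R4 = 128

128


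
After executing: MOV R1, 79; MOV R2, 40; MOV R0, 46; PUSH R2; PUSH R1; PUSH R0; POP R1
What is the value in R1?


Stack trace (top is rightmost):
  MOV R1, 79  → R1 = 79
  MOV R2, 40  → R2 = 40
  MOV R0, 46  → R0 = 46
  PUSH R2  → stack: [40]
  PUSH R1  → stack: [40, 79]
  PUSH R0  → stack: [40, 79, 46]
  POP R1  → R1 = 46, stack: [40, 79]
Final: R1 = 46

46


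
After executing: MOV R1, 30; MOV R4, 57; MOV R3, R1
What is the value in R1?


Register state trace:
  MOV R1, 30  → R1 = 30
  MOV R4, 57  → R4 = 57
  MOV R3, R1  → R3 = 30
Final: R1 = 30

30


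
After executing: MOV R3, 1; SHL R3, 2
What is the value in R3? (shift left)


Register state trace:
  MOV R3, 1  → R3 = 1
  SHL R3, 2  → R3 = 1 << 2 = 1 * 2^2 = 4
Final: R3 = 4

4


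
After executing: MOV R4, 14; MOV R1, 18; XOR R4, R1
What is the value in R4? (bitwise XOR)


Register state trace:
  MOV R4, 14  → R4 = 14 (0b00001110)
  MOV R1, 18  → R1 = 18 (0b00010010)
  XOR R4, R1  → R4 = 14 XOR 18 = 28 (0b00011100)
Final: R4 = 28

28


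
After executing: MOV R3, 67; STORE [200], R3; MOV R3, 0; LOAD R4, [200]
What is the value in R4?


Register and memory trace:
  MOV R3, 67  → R3 = 67
  STORE [200], R3  → mem[200] = 67
  MOV R3, 0  → R3 = 0
  LOAD R4, [200]  → R4 = mem[200] = 67
Final: R4 = 67

67


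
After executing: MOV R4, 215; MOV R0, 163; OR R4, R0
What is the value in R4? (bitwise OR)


Register state trace:
  MOV R4, 215  → R4 = 215 (0b11010111)
  MOV R0, 163  → R0 = 163 (0b10100011)
  OR R4, R0   → R4 = 215 OR 163 = 247 (0b11110111)
Final: R4 = 247

247


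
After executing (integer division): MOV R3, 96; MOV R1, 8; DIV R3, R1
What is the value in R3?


Register state trace:
  MOV R3, 96  → R3 = 96
  MOV R1, 8  → R1 = 8
  DIV R3, R1  → R3 = 96 // 8 = 12
Final: R3 = 12

12


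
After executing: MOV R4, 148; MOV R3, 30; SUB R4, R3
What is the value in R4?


Register state trace:
  MOV R4, 148  → R4 = 148
  MOV R3, 30  → R3 = 30
  SUB R4, R3  → R4 = 148 - 30 = 118
Final: R4 = 118

118


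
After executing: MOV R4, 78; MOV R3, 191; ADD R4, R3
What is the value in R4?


Register state trace:
  MOV R4, 78  → R4 = 78
  MOV R3, 191  → R3 = 191
  ADD R4, R3  → R4 = 78 + 191 = 269
Final: R4 = 269

269


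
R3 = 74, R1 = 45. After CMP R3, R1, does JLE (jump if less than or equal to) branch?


Trace:
  R3 = 74, R1 = 45
  CMP R3, R1  → compares 74 vs 45
  JLE checks: is 74 less than or equal to 45?
  74 > 45, so condition is false
Branch taken: No

No


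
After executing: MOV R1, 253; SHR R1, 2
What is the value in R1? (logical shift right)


Register state trace:
  MOV R1, 253  → R1 = 253
  SHR R1, 2  → R1 = 253 >> 2 = 253 // 2^2 = 63
Final: R1 = 63

63


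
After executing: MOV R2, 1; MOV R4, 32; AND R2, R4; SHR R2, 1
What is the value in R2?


Register state trace:
  MOV R2, 1  → R2 = 1 (0b00000001)
  MOV R4, 32  → R4 = 32 (0b00100000)
  AND R2, R4  → R2 = 1 AND 32 = 0 (0b00000000)
  SHR R2, 1  → R2 = 0 >> 1 = 0
Final: R2 = 0

0


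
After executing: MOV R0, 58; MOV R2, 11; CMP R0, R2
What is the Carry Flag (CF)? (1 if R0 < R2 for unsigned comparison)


Register state trace:
  MOV R0, 58  → R0 = 58
  MOV R2, 11  → R2 = 11
  CMP R0, R2  → unsigned 58 - 11: no borrow
  58 >= 11, so CF = 0
CF = 0

0


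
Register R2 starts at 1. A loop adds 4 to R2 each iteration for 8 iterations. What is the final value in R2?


Starting value: R2 = 1
  Iter 1: R2 = 1 + 4 = 5
  Iter 2: R2 = 5 + 4 = 9
  Iter 3: R2 = 9 + 4 = 13
  Iter 4: R2 = 13 + 4 = 17
  Iter 5: R2 = 17 + 4 = 21
  Iter 6: R2 = 21 + 4 = 25
  Iter 7: R2 = 25 + 4 = 29
  Iter 8: R2 = 29 + 4 = 33
Final: R2 = 33

33


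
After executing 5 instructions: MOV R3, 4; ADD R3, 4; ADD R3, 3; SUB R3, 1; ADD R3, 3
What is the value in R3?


Register state trace:
  MOV R3, 4  → R3 = 4
  ADD R3, 4  → R3 = 4 + 4 = 8
  ADD R3, 3  → R3 = 8 + 3 = 11
  SUB R3, 1  → R3 = 11 - 1 = 10
  ADD R3, 3  → R3 = 10 + 3 = 13
Final: R3 = 13

13


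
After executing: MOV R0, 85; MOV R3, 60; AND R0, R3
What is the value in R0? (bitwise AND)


Register state trace:
  MOV R0, 85  → R0 = 85 (0b01010101)
  MOV R3, 60  → R3 = 60 (0b00111100)
  AND R0, R3  → R0 = 85 AND 60 = 20 (0b00010100)
Final: R0 = 20

20


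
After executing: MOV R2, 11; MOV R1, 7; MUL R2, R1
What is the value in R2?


Register state trace:
  MOV R2, 11  → R2 = 11
  MOV R1, 7  → R1 = 7
  MUL R2, R1  → R2 = 11 * 7 = 77
Final: R2 = 77

77


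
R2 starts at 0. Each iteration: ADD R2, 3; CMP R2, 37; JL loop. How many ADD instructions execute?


Loop trace (R2 starts at 0, target 37, step 3):
  ADD #1: R2 = 0 + 3 = 3  → 3 < 37, loop
  ADD #2: R2 = 3 + 3 = 6  → 6 < 37, loop
  ADD #3: R2 = 6 + 3 = 9  → 9 < 37, loop
  ADD #4: R2 = 9 + 3 = 12  → 12 < 37, loop
  ADD #5: R2 = 12 + 3 = 15  → 15 < 37, loop
  ADD #6: R2 = 15 + 3 = 18  → 18 < 37, loop
  ADD #7: R2 = 18 + 3 = 21  → 21 < 37, loop
  ADD #8: R2 = 21 + 3 = 24  → 24 < 37, loop
  ADD #9: R2 = 24 + 3 = 27  → 27 < 37, loop
  ADD #10: R2 = 27 + 3 = 30  → 30 < 37, loop
  ADD #11: R2 = 30 + 3 = 33  → 33 < 37, loop
  ADD #12: R2 = 33 + 3 = 36  → 36 < 37, loop
  ADD #13: R2 = 36 + 3 = 39  → 39 >= 37, exit
Total ADD instructions: 13

13


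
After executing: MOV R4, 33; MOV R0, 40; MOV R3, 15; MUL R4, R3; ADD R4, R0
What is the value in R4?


Register state trace:
  MOV R4, 33  → R4 = 33
  MOV R0, 40  → R0 = 40
  MOV R3, 15  → R3 = 15
  MUL R4, R3  → R4 = 33 * 15 = 495
  ADD R4, R0  → R4 = 495 + 40 = 535
Final: R4 = 535

535


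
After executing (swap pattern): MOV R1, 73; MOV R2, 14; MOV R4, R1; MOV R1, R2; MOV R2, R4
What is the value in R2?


Register state trace (swap pattern):
  MOV R1, 73  → R1 = 73
  MOV R2, 14  → R2 = 14
  MOV R4, R1  → R4 = 73  (save R1)
  MOV R1, R2  → R1 = 14  (R1 gets R2's value)
  MOV R2, R4  → R2 = 73  (R2 gets saved value)
Final: R2 = 73

73


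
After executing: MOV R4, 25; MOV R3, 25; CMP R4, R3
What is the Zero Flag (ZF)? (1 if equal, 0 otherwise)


Register state trace:
  MOV R4, 25  → R4 = 25
  MOV R3, 25  → R3 = 25
  CMP R4, R3  → computes 25 - 25 = 0
  Result is zero, so values are equal
ZF = 1

1


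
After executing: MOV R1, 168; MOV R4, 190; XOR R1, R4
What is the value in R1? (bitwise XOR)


Register state trace:
  MOV R1, 168  → R1 = 168 (0b10101000)
  MOV R4, 190  → R4 = 190 (0b10111110)
  XOR R1, R4  → R1 = 168 XOR 190 = 22 (0b00010110)
Final: R1 = 22

22


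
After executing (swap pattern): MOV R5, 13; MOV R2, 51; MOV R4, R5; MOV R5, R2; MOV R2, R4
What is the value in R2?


Register state trace (swap pattern):
  MOV R5, 13  → R5 = 13
  MOV R2, 51  → R2 = 51
  MOV R4, R5  → R4 = 13  (save R5)
  MOV R5, R2  → R5 = 51  (R5 gets R2's value)
  MOV R2, R4  → R2 = 13  (R2 gets saved value)
Final: R2 = 13

13


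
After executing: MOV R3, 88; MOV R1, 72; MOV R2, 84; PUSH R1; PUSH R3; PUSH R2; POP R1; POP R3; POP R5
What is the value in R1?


Stack trace (top is rightmost):
  MOV R3, 88  → R3 = 88
  MOV R1, 72  → R1 = 72
  MOV R2, 84  → R2 = 84
  PUSH R1  → stack: [72]
  PUSH R3  → stack: [72, 88]
  PUSH R2  → stack: [72, 88, 84]
  POP R1  → R1 = 84, stack: [72, 88]
  POP R3  → R3 = 88, stack: [72]
  POP R5  → R5 = 72, stack: []
Final: R1 = 84

84


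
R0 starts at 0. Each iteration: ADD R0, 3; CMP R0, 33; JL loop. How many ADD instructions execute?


Loop trace (R0 starts at 0, target 33, step 3):
  ADD #1: R0 = 0 + 3 = 3  → 3 < 33, loop
  ADD #2: R0 = 3 + 3 = 6  → 6 < 33, loop
  ADD #3: R0 = 6 + 3 = 9  → 9 < 33, loop
  ADD #4: R0 = 9 + 3 = 12  → 12 < 33, loop
  ADD #5: R0 = 12 + 3 = 15  → 15 < 33, loop
  ADD #6: R0 = 15 + 3 = 18  → 18 < 33, loop
  ADD #7: R0 = 18 + 3 = 21  → 21 < 33, loop
  ADD #8: R0 = 21 + 3 = 24  → 24 < 33, loop
  ADD #9: R0 = 24 + 3 = 27  → 27 < 33, loop
  ADD #10: R0 = 27 + 3 = 30  → 30 < 33, loop
  ADD #11: R0 = 30 + 3 = 33  → 33 >= 33, exit
Total ADD instructions: 11

11


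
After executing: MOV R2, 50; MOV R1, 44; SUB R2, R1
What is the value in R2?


Register state trace:
  MOV R2, 50  → R2 = 50
  MOV R1, 44  → R1 = 44
  SUB R2, R1  → R2 = 50 - 44 = 6
Final: R2 = 6

6


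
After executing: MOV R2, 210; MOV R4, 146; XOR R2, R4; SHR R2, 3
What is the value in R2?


Register state trace:
  MOV R2, 210  → R2 = 210 (0b11010010)
  MOV R4, 146  → R4 = 146 (0b10010010)
  XOR R2, R4  → R2 = 210 XOR 146 = 64 (0b01000000)
  SHR R2, 3  → R2 = 64 >> 3 = 8
Final: R2 = 8

8


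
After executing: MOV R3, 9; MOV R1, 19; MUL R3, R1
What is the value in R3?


Register state trace:
  MOV R3, 9  → R3 = 9
  MOV R1, 19  → R1 = 19
  MUL R3, R1  → R3 = 9 * 19 = 171
Final: R3 = 171

171


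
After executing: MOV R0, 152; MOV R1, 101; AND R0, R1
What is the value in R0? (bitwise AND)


Register state trace:
  MOV R0, 152  → R0 = 152 (0b10011000)
  MOV R1, 101  → R1 = 101 (0b01100101)
  AND R0, R1  → R0 = 152 AND 101 = 0 (0b00000000)
Final: R0 = 0

0


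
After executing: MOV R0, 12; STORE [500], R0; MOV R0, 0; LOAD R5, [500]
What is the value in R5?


Register and memory trace:
  MOV R0, 12  → R0 = 12
  STORE [500], R0  → mem[500] = 12
  MOV R0, 0  → R0 = 0
  LOAD R5, [500]  → R5 = mem[500] = 12
Final: R5 = 12

12


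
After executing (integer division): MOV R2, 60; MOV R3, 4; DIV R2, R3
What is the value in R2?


Register state trace:
  MOV R2, 60  → R2 = 60
  MOV R3, 4  → R3 = 4
  DIV R2, R3  → R2 = 60 // 4 = 15
Final: R2 = 15

15


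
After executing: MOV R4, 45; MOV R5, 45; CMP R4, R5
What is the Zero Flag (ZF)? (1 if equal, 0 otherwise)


Register state trace:
  MOV R4, 45  → R4 = 45
  MOV R5, 45  → R5 = 45
  CMP R4, R5  → computes 45 - 45 = 0
  Result is zero, so values are equal
ZF = 1

1


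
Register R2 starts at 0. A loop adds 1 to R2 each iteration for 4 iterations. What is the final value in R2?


Starting value: R2 = 0
  Iter 1: R2 = 0 + 1 = 1
  Iter 2: R2 = 1 + 1 = 2
  Iter 3: R2 = 2 + 1 = 3
  Iter 4: R2 = 3 + 1 = 4
Final: R2 = 4

4


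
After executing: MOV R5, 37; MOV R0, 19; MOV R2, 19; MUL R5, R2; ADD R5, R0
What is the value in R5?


Register state trace:
  MOV R5, 37  → R5 = 37
  MOV R0, 19  → R0 = 19
  MOV R2, 19  → R2 = 19
  MUL R5, R2  → R5 = 37 * 19 = 703
  ADD R5, R0  → R5 = 703 + 19 = 722
Final: R5 = 722

722


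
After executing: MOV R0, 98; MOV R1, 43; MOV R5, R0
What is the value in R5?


Register state trace:
  MOV R0, 98  → R0 = 98
  MOV R1, 43  → R1 = 43
  MOV R5, R0  → R5 = 98
Final: R5 = 98

98


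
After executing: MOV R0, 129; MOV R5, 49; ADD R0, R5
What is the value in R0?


Register state trace:
  MOV R0, 129  → R0 = 129
  MOV R5, 49  → R5 = 49
  ADD R0, R5  → R0 = 129 + 49 = 178
Final: R0 = 178

178


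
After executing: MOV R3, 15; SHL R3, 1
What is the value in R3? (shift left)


Register state trace:
  MOV R3, 15  → R3 = 15
  SHL R3, 1  → R3 = 15 << 1 = 15 * 2^1 = 30
Final: R3 = 30

30


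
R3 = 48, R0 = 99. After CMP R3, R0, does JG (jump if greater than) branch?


Trace:
  R3 = 48, R0 = 99
  CMP R3, R0  → compares 48 vs 99
  JG checks: is 48 greater than 99?
  48 < 99, so condition is false
Branch taken: No

No


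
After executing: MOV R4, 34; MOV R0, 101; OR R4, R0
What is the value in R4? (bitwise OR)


Register state trace:
  MOV R4, 34  → R4 = 34 (0b00100010)
  MOV R0, 101  → R0 = 101 (0b01100101)
  OR R4, R0   → R4 = 34 OR 101 = 103 (0b01100111)
Final: R4 = 103

103


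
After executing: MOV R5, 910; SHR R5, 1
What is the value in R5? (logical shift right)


Register state trace:
  MOV R5, 910  → R5 = 910
  SHR R5, 1  → R5 = 910 >> 1 = 910 // 2^1 = 455
Final: R5 = 455

455


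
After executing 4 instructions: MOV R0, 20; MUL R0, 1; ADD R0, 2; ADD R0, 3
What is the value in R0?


Register state trace:
  MOV R0, 20  → R0 = 20
  MUL R0, 1  → R0 = 20 * 1 = 20
  ADD R0, 2  → R0 = 20 + 2 = 22
  ADD R0, 3  → R0 = 22 + 3 = 25
Final: R0 = 25

25


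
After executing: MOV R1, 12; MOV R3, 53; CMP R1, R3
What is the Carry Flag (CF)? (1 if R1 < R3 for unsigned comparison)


Register state trace:
  MOV R1, 12  → R1 = 12
  MOV R3, 53  → R3 = 53
  CMP R1, R3  → unsigned 12 - 53: borrow occurs
  12 < 53, so CF = 1
CF = 1

1


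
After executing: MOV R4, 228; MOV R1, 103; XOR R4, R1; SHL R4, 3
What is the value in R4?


Register state trace:
  MOV R4, 228  → R4 = 228 (0b11100100)
  MOV R1, 103  → R1 = 103 (0b01100111)
  XOR R4, R1  → R4 = 228 XOR 103 = 131 (0b10000011)
  SHL R4, 3  → R4 = 131 << 3 = 1048
Final: R4 = 1048

1048


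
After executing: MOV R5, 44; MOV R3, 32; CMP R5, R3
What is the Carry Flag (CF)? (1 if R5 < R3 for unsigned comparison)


Register state trace:
  MOV R5, 44  → R5 = 44
  MOV R3, 32  → R3 = 32
  CMP R5, R3  → unsigned 44 - 32: no borrow
  44 >= 32, so CF = 0
CF = 0

0


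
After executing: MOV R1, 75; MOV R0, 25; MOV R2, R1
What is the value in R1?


Register state trace:
  MOV R1, 75  → R1 = 75
  MOV R0, 25  → R0 = 25
  MOV R2, R1  → R2 = 75
Final: R1 = 75

75


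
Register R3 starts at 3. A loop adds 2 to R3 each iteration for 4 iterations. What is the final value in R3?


Starting value: R3 = 3
  Iter 1: R3 = 3 + 2 = 5
  Iter 2: R3 = 5 + 2 = 7
  Iter 3: R3 = 7 + 2 = 9
  Iter 4: R3 = 9 + 2 = 11
Final: R3 = 11

11


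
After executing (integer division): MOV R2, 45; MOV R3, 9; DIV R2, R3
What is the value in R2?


Register state trace:
  MOV R2, 45  → R2 = 45
  MOV R3, 9  → R3 = 9
  DIV R2, R3  → R2 = 45 // 9 = 5
Final: R2 = 5

5


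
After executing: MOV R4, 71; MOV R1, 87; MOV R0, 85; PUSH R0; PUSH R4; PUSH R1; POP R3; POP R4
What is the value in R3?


Stack trace (top is rightmost):
  MOV R4, 71  → R4 = 71
  MOV R1, 87  → R1 = 87
  MOV R0, 85  → R0 = 85
  PUSH R0  → stack: [85]
  PUSH R4  → stack: [85, 71]
  PUSH R1  → stack: [85, 71, 87]
  POP R3  → R3 = 87, stack: [85, 71]
  POP R4  → R4 = 71, stack: [85]
Final: R3 = 87

87


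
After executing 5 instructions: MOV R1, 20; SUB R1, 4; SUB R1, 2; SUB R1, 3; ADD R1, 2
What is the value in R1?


Register state trace:
  MOV R1, 20  → R1 = 20
  SUB R1, 4  → R1 = 20 - 4 = 16
  SUB R1, 2  → R1 = 16 - 2 = 14
  SUB R1, 3  → R1 = 14 - 3 = 11
  ADD R1, 2  → R1 = 11 + 2 = 13
Final: R1 = 13

13


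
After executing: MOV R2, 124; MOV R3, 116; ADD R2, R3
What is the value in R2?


Register state trace:
  MOV R2, 124  → R2 = 124
  MOV R3, 116  → R3 = 116
  ADD R2, R3  → R2 = 124 + 116 = 240
Final: R2 = 240

240


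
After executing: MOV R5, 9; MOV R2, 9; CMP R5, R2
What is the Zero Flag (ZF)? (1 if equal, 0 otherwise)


Register state trace:
  MOV R5, 9  → R5 = 9
  MOV R2, 9  → R2 = 9
  CMP R5, R2  → computes 9 - 9 = 0
  Result is zero, so values are equal
ZF = 1

1


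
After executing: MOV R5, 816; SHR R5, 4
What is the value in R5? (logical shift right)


Register state trace:
  MOV R5, 816  → R5 = 816
  SHR R5, 4  → R5 = 816 >> 4 = 816 // 2^4 = 51
Final: R5 = 51

51


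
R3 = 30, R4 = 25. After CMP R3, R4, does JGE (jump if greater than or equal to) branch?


Trace:
  R3 = 30, R4 = 25
  CMP R3, R4  → compares 30 vs 25
  JGE checks: is 30 greater than or equal to 25?
  30 > 25, so condition is true
Branch taken: Yes

Yes


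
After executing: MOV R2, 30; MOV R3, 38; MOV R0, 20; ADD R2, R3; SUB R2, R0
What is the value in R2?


Register state trace:
  MOV R2, 30  → R2 = 30
  MOV R3, 38  → R3 = 38
  MOV R0, 20  → R0 = 20
  ADD R2, R3  → R2 = 30 + 38 = 68
  SUB R2, R0  → R2 = 68 - 20 = 48
Final: R2 = 48

48


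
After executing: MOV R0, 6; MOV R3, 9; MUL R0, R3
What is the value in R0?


Register state trace:
  MOV R0, 6  → R0 = 6
  MOV R3, 9  → R3 = 9
  MUL R0, R3  → R0 = 6 * 9 = 54
Final: R0 = 54

54


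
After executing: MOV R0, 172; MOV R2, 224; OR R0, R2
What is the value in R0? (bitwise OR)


Register state trace:
  MOV R0, 172  → R0 = 172 (0b10101100)
  MOV R2, 224  → R2 = 224 (0b11100000)
  OR R0, R2   → R0 = 172 OR 224 = 236 (0b11101100)
Final: R0 = 236

236


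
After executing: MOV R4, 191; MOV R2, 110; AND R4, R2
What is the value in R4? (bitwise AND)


Register state trace:
  MOV R4, 191  → R4 = 191 (0b10111111)
  MOV R2, 110  → R2 = 110 (0b01101110)
  AND R4, R2  → R4 = 191 AND 110 = 46 (0b00101110)
Final: R4 = 46

46


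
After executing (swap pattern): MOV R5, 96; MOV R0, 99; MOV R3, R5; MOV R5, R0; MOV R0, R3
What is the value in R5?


Register state trace (swap pattern):
  MOV R5, 96  → R5 = 96
  MOV R0, 99  → R0 = 99
  MOV R3, R5  → R3 = 96  (save R5)
  MOV R5, R0  → R5 = 99  (R5 gets R0's value)
  MOV R0, R3  → R0 = 96  (R0 gets saved value)
Final: R5 = 99

99


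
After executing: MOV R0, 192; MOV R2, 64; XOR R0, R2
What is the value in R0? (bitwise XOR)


Register state trace:
  MOV R0, 192  → R0 = 192 (0b11000000)
  MOV R2, 64  → R2 = 64 (0b01000000)
  XOR R0, R2  → R0 = 192 XOR 64 = 128 (0b10000000)
Final: R0 = 128

128


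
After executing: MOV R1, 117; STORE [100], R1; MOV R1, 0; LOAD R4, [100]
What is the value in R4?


Register and memory trace:
  MOV R1, 117  → R1 = 117
  STORE [100], R1  → mem[100] = 117
  MOV R1, 0  → R1 = 0
  LOAD R4, [100]  → R4 = mem[100] = 117
Final: R4 = 117

117


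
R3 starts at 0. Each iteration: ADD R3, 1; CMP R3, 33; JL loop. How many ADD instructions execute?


Loop trace (R3 starts at 0, target 33, step 1):
  ADD #1: R3 = 0 + 1 = 1  → 1 < 33, loop
  ADD #2: R3 = 1 + 1 = 2  → 2 < 33, loop
  ADD #3: R3 = 2 + 1 = 3  → 3 < 33, loop
  ADD #4: R3 = 3 + 1 = 4  → 4 < 33, loop
  ADD #5: R3 = 4 + 1 = 5  → 5 < 33, loop
  ADD #6: R3 = 5 + 1 = 6  → 6 < 33, loop
  ADD #7: R3 = 6 + 1 = 7  → 7 < 33, loop
  ADD #8: R3 = 7 + 1 = 8  → 8 < 33, loop
  ADD #9: R3 = 8 + 1 = 9  → 9 < 33, loop
  ADD #10: R3 = 9 + 1 = 10  → 10 < 33, loop
  ADD #11: R3 = 10 + 1 = 11  → 11 < 33, loop
  ADD #12: R3 = 11 + 1 = 12  → 12 < 33, loop
  ADD #13: R3 = 12 + 1 = 13  → 13 < 33, loop
  ADD #14: R3 = 13 + 1 = 14  → 14 < 33, loop
  ADD #15: R3 = 14 + 1 = 15  → 15 < 33, loop
  ADD #16: R3 = 15 + 1 = 16  → 16 < 33, loop
  ADD #17: R3 = 16 + 1 = 17  → 17 < 33, loop
  ADD #18: R3 = 17 + 1 = 18  → 18 < 33, loop
  ADD #19: R3 = 18 + 1 = 19  → 19 < 33, loop
  ADD #20: R3 = 19 + 1 = 20  → 20 < 33, loop
  ADD #21: R3 = 20 + 1 = 21  → 21 < 33, loop
  ADD #22: R3 = 21 + 1 = 22  → 22 < 33, loop
  ADD #23: R3 = 22 + 1 = 23  → 23 < 33, loop
  ADD #24: R3 = 23 + 1 = 24  → 24 < 33, loop
  ADD #25: R3 = 24 + 1 = 25  → 25 < 33, loop
  ADD #26: R3 = 25 + 1 = 26  → 26 < 33, loop
  ADD #27: R3 = 26 + 1 = 27  → 27 < 33, loop
  ADD #28: R3 = 27 + 1 = 28  → 28 < 33, loop
  ADD #29: R3 = 28 + 1 = 29  → 29 < 33, loop
  ADD #30: R3 = 29 + 1 = 30  → 30 < 33, loop
  ADD #31: R3 = 30 + 1 = 31  → 31 < 33, loop
  ADD #32: R3 = 31 + 1 = 32  → 32 < 33, loop
  ADD #33: R3 = 32 + 1 = 33  → 33 >= 33, exit
Total ADD instructions: 33

33


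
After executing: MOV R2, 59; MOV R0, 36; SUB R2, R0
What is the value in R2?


Register state trace:
  MOV R2, 59  → R2 = 59
  MOV R0, 36  → R0 = 36
  SUB R2, R0  → R2 = 59 - 36 = 23
Final: R2 = 23

23


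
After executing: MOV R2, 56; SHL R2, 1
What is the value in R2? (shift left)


Register state trace:
  MOV R2, 56  → R2 = 56
  SHL R2, 1  → R2 = 56 << 1 = 56 * 2^1 = 112
Final: R2 = 112

112


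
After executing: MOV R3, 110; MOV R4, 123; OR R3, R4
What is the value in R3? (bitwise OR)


Register state trace:
  MOV R3, 110  → R3 = 110 (0b01101110)
  MOV R4, 123  → R4 = 123 (0b01111011)
  OR R3, R4   → R3 = 110 OR 123 = 127 (0b01111111)
Final: R3 = 127

127


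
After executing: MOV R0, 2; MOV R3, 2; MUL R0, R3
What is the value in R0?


Register state trace:
  MOV R0, 2  → R0 = 2
  MOV R3, 2  → R3 = 2
  MUL R0, R3  → R0 = 2 * 2 = 4
Final: R0 = 4

4


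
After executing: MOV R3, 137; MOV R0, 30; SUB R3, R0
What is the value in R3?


Register state trace:
  MOV R3, 137  → R3 = 137
  MOV R0, 30  → R0 = 30
  SUB R3, R0  → R3 = 137 - 30 = 107
Final: R3 = 107

107


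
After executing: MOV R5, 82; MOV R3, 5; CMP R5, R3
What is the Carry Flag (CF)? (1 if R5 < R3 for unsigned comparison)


Register state trace:
  MOV R5, 82  → R5 = 82
  MOV R3, 5  → R3 = 5
  CMP R5, R3  → unsigned 82 - 5: no borrow
  82 >= 5, so CF = 0
CF = 0

0


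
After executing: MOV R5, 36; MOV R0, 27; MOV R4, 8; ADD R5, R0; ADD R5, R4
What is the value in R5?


Register state trace:
  MOV R5, 36  → R5 = 36
  MOV R0, 27  → R0 = 27
  MOV R4, 8  → R4 = 8
  ADD R5, R0  → R5 = 36 + 27 = 63
  ADD R5, R4  → R5 = 63 + 8 = 71
Final: R5 = 71

71


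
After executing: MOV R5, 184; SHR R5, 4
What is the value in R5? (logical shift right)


Register state trace:
  MOV R5, 184  → R5 = 184
  SHR R5, 4  → R5 = 184 >> 4 = 184 // 2^4 = 11
Final: R5 = 11

11


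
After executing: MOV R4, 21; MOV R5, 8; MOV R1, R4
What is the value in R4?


Register state trace:
  MOV R4, 21  → R4 = 21
  MOV R5, 8  → R5 = 8
  MOV R1, R4  → R1 = 21
Final: R4 = 21

21


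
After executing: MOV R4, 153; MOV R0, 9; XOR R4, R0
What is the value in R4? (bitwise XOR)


Register state trace:
  MOV R4, 153  → R4 = 153 (0b10011001)
  MOV R0, 9  → R0 = 9 (0b00001001)
  XOR R4, R0  → R4 = 153 XOR 9 = 144 (0b10010000)
Final: R4 = 144

144


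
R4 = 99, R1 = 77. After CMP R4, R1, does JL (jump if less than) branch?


Trace:
  R4 = 99, R1 = 77
  CMP R4, R1  → compares 99 vs 77
  JL checks: is 99 less than 77?
  99 > 77, so condition is false
Branch taken: No

No


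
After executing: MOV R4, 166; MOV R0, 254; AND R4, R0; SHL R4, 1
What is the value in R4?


Register state trace:
  MOV R4, 166  → R4 = 166 (0b10100110)
  MOV R0, 254  → R0 = 254 (0b11111110)
  AND R4, R0  → R4 = 166 AND 254 = 166 (0b10100110)
  SHL R4, 1  → R4 = 166 << 1 = 332
Final: R4 = 332

332


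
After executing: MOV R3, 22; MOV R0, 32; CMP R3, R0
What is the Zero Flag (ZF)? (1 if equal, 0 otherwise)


Register state trace:
  MOV R3, 22  → R3 = 22
  MOV R0, 32  → R0 = 32
  CMP R3, R0  → computes 22 - 32 = -10
  Result is nonzero, so values are not equal
ZF = 0

0


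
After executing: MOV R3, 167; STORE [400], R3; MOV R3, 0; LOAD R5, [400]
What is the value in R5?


Register and memory trace:
  MOV R3, 167  → R3 = 167
  STORE [400], R3  → mem[400] = 167
  MOV R3, 0  → R3 = 0
  LOAD R5, [400]  → R5 = mem[400] = 167
Final: R5 = 167

167


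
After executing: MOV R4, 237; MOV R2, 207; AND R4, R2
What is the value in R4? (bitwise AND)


Register state trace:
  MOV R4, 237  → R4 = 237 (0b11101101)
  MOV R2, 207  → R2 = 207 (0b11001111)
  AND R4, R2  → R4 = 237 AND 207 = 205 (0b11001101)
Final: R4 = 205

205


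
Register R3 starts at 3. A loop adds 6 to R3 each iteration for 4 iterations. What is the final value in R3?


Starting value: R3 = 3
  Iter 1: R3 = 3 + 6 = 9
  Iter 2: R3 = 9 + 6 = 15
  Iter 3: R3 = 15 + 6 = 21
  Iter 4: R3 = 21 + 6 = 27
Final: R3 = 27

27


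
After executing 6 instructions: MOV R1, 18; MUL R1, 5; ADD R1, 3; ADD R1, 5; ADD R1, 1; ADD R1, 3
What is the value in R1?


Register state trace:
  MOV R1, 18  → R1 = 18
  MUL R1, 5  → R1 = 18 * 5 = 90
  ADD R1, 3  → R1 = 90 + 3 = 93
  ADD R1, 5  → R1 = 93 + 5 = 98
  ADD R1, 1  → R1 = 98 + 1 = 99
  ADD R1, 3  → R1 = 99 + 3 = 102
Final: R1 = 102

102


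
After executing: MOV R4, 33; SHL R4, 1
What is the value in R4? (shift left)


Register state trace:
  MOV R4, 33  → R4 = 33
  SHL R4, 1  → R4 = 33 << 1 = 33 * 2^1 = 66
Final: R4 = 66

66


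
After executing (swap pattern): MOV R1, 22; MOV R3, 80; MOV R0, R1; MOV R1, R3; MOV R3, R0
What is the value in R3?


Register state trace (swap pattern):
  MOV R1, 22  → R1 = 22
  MOV R3, 80  → R3 = 80
  MOV R0, R1  → R0 = 22  (save R1)
  MOV R1, R3  → R1 = 80  (R1 gets R3's value)
  MOV R3, R0  → R3 = 22  (R3 gets saved value)
Final: R3 = 22

22


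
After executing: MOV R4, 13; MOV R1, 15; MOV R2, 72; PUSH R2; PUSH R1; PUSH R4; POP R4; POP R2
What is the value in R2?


Stack trace (top is rightmost):
  MOV R4, 13  → R4 = 13
  MOV R1, 15  → R1 = 15
  MOV R2, 72  → R2 = 72
  PUSH R2  → stack: [72]
  PUSH R1  → stack: [72, 15]
  PUSH R4  → stack: [72, 15, 13]
  POP R4  → R4 = 13, stack: [72, 15]
  POP R2  → R2 = 15, stack: [72]
Final: R2 = 15

15


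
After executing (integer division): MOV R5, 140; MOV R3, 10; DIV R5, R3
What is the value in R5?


Register state trace:
  MOV R5, 140  → R5 = 140
  MOV R3, 10  → R3 = 10
  DIV R5, R3  → R5 = 140 // 10 = 14
Final: R5 = 14

14


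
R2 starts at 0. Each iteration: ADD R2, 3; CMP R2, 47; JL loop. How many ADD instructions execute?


Loop trace (R2 starts at 0, target 47, step 3):
  ADD #1: R2 = 0 + 3 = 3  → 3 < 47, loop
  ADD #2: R2 = 3 + 3 = 6  → 6 < 47, loop
  ADD #3: R2 = 6 + 3 = 9  → 9 < 47, loop
  ADD #4: R2 = 9 + 3 = 12  → 12 < 47, loop
  ADD #5: R2 = 12 + 3 = 15  → 15 < 47, loop
  ADD #6: R2 = 15 + 3 = 18  → 18 < 47, loop
  ADD #7: R2 = 18 + 3 = 21  → 21 < 47, loop
  ADD #8: R2 = 21 + 3 = 24  → 24 < 47, loop
  ADD #9: R2 = 24 + 3 = 27  → 27 < 47, loop
  ADD #10: R2 = 27 + 3 = 30  → 30 < 47, loop
  ADD #11: R2 = 30 + 3 = 33  → 33 < 47, loop
  ADD #12: R2 = 33 + 3 = 36  → 36 < 47, loop
  ADD #13: R2 = 36 + 3 = 39  → 39 < 47, loop
  ADD #14: R2 = 39 + 3 = 42  → 42 < 47, loop
  ADD #15: R2 = 42 + 3 = 45  → 45 < 47, loop
  ADD #16: R2 = 45 + 3 = 48  → 48 >= 47, exit
Total ADD instructions: 16

16


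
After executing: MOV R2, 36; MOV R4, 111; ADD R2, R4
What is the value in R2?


Register state trace:
  MOV R2, 36  → R2 = 36
  MOV R4, 111  → R4 = 111
  ADD R2, R4  → R2 = 36 + 111 = 147
Final: R2 = 147

147


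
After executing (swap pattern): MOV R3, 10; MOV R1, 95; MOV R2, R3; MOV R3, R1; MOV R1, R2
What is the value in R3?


Register state trace (swap pattern):
  MOV R3, 10  → R3 = 10
  MOV R1, 95  → R1 = 95
  MOV R2, R3  → R2 = 10  (save R3)
  MOV R3, R1  → R3 = 95  (R3 gets R1's value)
  MOV R1, R2  → R1 = 10  (R1 gets saved value)
Final: R3 = 95

95


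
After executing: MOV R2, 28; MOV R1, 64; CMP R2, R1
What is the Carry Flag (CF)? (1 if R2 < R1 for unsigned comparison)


Register state trace:
  MOV R2, 28  → R2 = 28
  MOV R1, 64  → R1 = 64
  CMP R2, R1  → unsigned 28 - 64: borrow occurs
  28 < 64, so CF = 1
CF = 1

1


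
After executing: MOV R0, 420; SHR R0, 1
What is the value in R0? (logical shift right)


Register state trace:
  MOV R0, 420  → R0 = 420
  SHR R0, 1  → R0 = 420 >> 1 = 420 // 2^1 = 210
Final: R0 = 210

210


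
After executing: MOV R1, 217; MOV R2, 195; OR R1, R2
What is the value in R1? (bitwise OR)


Register state trace:
  MOV R1, 217  → R1 = 217 (0b11011001)
  MOV R2, 195  → R2 = 195 (0b11000011)
  OR R1, R2   → R1 = 217 OR 195 = 219 (0b11011011)
Final: R1 = 219

219


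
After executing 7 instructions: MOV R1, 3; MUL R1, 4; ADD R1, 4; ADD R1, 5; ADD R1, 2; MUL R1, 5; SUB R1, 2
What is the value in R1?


Register state trace:
  MOV R1, 3  → R1 = 3
  MUL R1, 4  → R1 = 3 * 4 = 12
  ADD R1, 4  → R1 = 12 + 4 = 16
  ADD R1, 5  → R1 = 16 + 5 = 21
  ADD R1, 2  → R1 = 21 + 2 = 23
  MUL R1, 5  → R1 = 23 * 5 = 115
  SUB R1, 2  → R1 = 115 - 2 = 113
Final: R1 = 113

113


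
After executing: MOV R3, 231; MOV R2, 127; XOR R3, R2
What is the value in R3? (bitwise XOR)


Register state trace:
  MOV R3, 231  → R3 = 231 (0b11100111)
  MOV R2, 127  → R2 = 127 (0b01111111)
  XOR R3, R2  → R3 = 231 XOR 127 = 152 (0b10011000)
Final: R3 = 152

152


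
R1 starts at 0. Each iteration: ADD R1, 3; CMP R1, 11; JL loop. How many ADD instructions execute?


Loop trace (R1 starts at 0, target 11, step 3):
  ADD #1: R1 = 0 + 3 = 3  → 3 < 11, loop
  ADD #2: R1 = 3 + 3 = 6  → 6 < 11, loop
  ADD #3: R1 = 6 + 3 = 9  → 9 < 11, loop
  ADD #4: R1 = 9 + 3 = 12  → 12 >= 11, exit
Total ADD instructions: 4

4


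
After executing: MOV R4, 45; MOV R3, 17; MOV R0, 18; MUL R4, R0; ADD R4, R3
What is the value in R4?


Register state trace:
  MOV R4, 45  → R4 = 45
  MOV R3, 17  → R3 = 17
  MOV R0, 18  → R0 = 18
  MUL R4, R0  → R4 = 45 * 18 = 810
  ADD R4, R3  → R4 = 810 + 17 = 827
Final: R4 = 827

827


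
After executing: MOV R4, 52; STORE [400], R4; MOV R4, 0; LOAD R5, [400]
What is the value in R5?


Register and memory trace:
  MOV R4, 52  → R4 = 52
  STORE [400], R4  → mem[400] = 52
  MOV R4, 0  → R4 = 0
  LOAD R5, [400]  → R5 = mem[400] = 52
Final: R5 = 52

52


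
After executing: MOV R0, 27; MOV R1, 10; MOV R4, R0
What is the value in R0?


Register state trace:
  MOV R0, 27  → R0 = 27
  MOV R1, 10  → R1 = 10
  MOV R4, R0  → R4 = 27
Final: R0 = 27

27


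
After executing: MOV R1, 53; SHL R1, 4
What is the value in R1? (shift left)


Register state trace:
  MOV R1, 53  → R1 = 53
  SHL R1, 4  → R1 = 53 << 4 = 53 * 2^4 = 848
Final: R1 = 848

848


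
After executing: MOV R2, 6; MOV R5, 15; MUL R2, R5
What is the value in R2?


Register state trace:
  MOV R2, 6  → R2 = 6
  MOV R5, 15  → R5 = 15
  MUL R2, R5  → R2 = 6 * 15 = 90
Final: R2 = 90

90


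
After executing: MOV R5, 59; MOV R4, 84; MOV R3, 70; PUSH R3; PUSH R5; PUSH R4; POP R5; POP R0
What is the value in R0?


Stack trace (top is rightmost):
  MOV R5, 59  → R5 = 59
  MOV R4, 84  → R4 = 84
  MOV R3, 70  → R3 = 70
  PUSH R3  → stack: [70]
  PUSH R5  → stack: [70, 59]
  PUSH R4  → stack: [70, 59, 84]
  POP R5  → R5 = 84, stack: [70, 59]
  POP R0  → R0 = 59, stack: [70]
Final: R0 = 59

59


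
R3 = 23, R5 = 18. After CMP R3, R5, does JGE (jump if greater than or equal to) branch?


Trace:
  R3 = 23, R5 = 18
  CMP R3, R5  → compares 23 vs 18
  JGE checks: is 23 greater than or equal to 18?
  23 > 18, so condition is true
Branch taken: Yes

Yes


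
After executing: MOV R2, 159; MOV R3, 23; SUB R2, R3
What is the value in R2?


Register state trace:
  MOV R2, 159  → R2 = 159
  MOV R3, 23  → R3 = 23
  SUB R2, R3  → R2 = 159 - 23 = 136
Final: R2 = 136

136


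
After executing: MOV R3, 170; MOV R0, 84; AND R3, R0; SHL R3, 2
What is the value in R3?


Register state trace:
  MOV R3, 170  → R3 = 170 (0b10101010)
  MOV R0, 84  → R0 = 84 (0b01010100)
  AND R3, R0  → R3 = 170 AND 84 = 0 (0b00000000)
  SHL R3, 2  → R3 = 0 << 2 = 0
Final: R3 = 0

0


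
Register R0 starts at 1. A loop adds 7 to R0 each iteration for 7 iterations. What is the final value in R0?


Starting value: R0 = 1
  Iter 1: R0 = 1 + 7 = 8
  Iter 2: R0 = 8 + 7 = 15
  Iter 3: R0 = 15 + 7 = 22
  Iter 4: R0 = 22 + 7 = 29
  Iter 5: R0 = 29 + 7 = 36
  Iter 6: R0 = 36 + 7 = 43
  Iter 7: R0 = 43 + 7 = 50
Final: R0 = 50

50


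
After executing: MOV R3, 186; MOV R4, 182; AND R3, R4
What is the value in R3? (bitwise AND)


Register state trace:
  MOV R3, 186  → R3 = 186 (0b10111010)
  MOV R4, 182  → R4 = 182 (0b10110110)
  AND R3, R4  → R3 = 186 AND 182 = 178 (0b10110010)
Final: R3 = 178

178


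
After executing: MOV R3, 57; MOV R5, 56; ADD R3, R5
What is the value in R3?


Register state trace:
  MOV R3, 57  → R3 = 57
  MOV R5, 56  → R5 = 56
  ADD R3, R5  → R3 = 57 + 56 = 113
Final: R3 = 113

113


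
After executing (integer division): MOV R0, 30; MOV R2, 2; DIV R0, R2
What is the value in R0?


Register state trace:
  MOV R0, 30  → R0 = 30
  MOV R2, 2  → R2 = 2
  DIV R0, R2  → R0 = 30 // 2 = 15
Final: R0 = 15

15


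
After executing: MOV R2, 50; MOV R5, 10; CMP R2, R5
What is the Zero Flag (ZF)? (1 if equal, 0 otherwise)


Register state trace:
  MOV R2, 50  → R2 = 50
  MOV R5, 10  → R5 = 10
  CMP R2, R5  → computes 50 - 10 = 40
  Result is nonzero, so values are not equal
ZF = 0

0


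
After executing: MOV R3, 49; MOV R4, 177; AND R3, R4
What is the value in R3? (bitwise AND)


Register state trace:
  MOV R3, 49  → R3 = 49 (0b00110001)
  MOV R4, 177  → R4 = 177 (0b10110001)
  AND R3, R4  → R3 = 49 AND 177 = 49 (0b00110001)
Final: R3 = 49

49


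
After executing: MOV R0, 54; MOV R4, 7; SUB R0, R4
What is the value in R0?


Register state trace:
  MOV R0, 54  → R0 = 54
  MOV R4, 7  → R4 = 7
  SUB R0, R4  → R0 = 54 - 7 = 47
Final: R0 = 47

47


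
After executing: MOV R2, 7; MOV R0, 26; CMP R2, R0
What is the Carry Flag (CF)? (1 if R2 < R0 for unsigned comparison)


Register state trace:
  MOV R2, 7  → R2 = 7
  MOV R0, 26  → R0 = 26
  CMP R2, R0  → unsigned 7 - 26: borrow occurs
  7 < 26, so CF = 1
CF = 1

1


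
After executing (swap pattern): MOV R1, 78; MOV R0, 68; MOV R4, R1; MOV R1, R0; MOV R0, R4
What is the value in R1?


Register state trace (swap pattern):
  MOV R1, 78  → R1 = 78
  MOV R0, 68  → R0 = 68
  MOV R4, R1  → R4 = 78  (save R1)
  MOV R1, R0  → R1 = 68  (R1 gets R0's value)
  MOV R0, R4  → R0 = 78  (R0 gets saved value)
Final: R1 = 68

68


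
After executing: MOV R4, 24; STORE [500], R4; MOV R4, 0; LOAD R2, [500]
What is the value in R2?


Register and memory trace:
  MOV R4, 24  → R4 = 24
  STORE [500], R4  → mem[500] = 24
  MOV R4, 0  → R4 = 0
  LOAD R2, [500]  → R2 = mem[500] = 24
Final: R2 = 24

24


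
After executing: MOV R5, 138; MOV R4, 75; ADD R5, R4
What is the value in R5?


Register state trace:
  MOV R5, 138  → R5 = 138
  MOV R4, 75  → R4 = 75
  ADD R5, R4  → R5 = 138 + 75 = 213
Final: R5 = 213

213


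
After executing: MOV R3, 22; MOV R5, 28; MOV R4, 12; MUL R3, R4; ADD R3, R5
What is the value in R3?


Register state trace:
  MOV R3, 22  → R3 = 22
  MOV R5, 28  → R5 = 28
  MOV R4, 12  → R4 = 12
  MUL R3, R4  → R3 = 22 * 12 = 264
  ADD R3, R5  → R3 = 264 + 28 = 292
Final: R3 = 292

292


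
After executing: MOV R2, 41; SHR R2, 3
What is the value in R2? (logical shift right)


Register state trace:
  MOV R2, 41  → R2 = 41
  SHR R2, 3  → R2 = 41 >> 3 = 41 // 2^3 = 5
Final: R2 = 5

5


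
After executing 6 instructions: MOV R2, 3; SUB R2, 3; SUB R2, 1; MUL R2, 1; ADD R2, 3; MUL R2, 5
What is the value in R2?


Register state trace:
  MOV R2, 3  → R2 = 3
  SUB R2, 3  → R2 = 3 - 3 = 0
  SUB R2, 1  → R2 = 0 - 1 = -1
  MUL R2, 1  → R2 = -1 * 1 = -1
  ADD R2, 3  → R2 = -1 + 3 = 2
  MUL R2, 5  → R2 = 2 * 5 = 10
Final: R2 = 10

10


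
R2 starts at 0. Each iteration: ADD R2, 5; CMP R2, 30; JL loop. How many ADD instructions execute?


Loop trace (R2 starts at 0, target 30, step 5):
  ADD #1: R2 = 0 + 5 = 5  → 5 < 30, loop
  ADD #2: R2 = 5 + 5 = 10  → 10 < 30, loop
  ADD #3: R2 = 10 + 5 = 15  → 15 < 30, loop
  ADD #4: R2 = 15 + 5 = 20  → 20 < 30, loop
  ADD #5: R2 = 20 + 5 = 25  → 25 < 30, loop
  ADD #6: R2 = 25 + 5 = 30  → 30 >= 30, exit
Total ADD instructions: 6

6


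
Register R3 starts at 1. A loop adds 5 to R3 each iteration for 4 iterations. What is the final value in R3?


Starting value: R3 = 1
  Iter 1: R3 = 1 + 5 = 6
  Iter 2: R3 = 6 + 5 = 11
  Iter 3: R3 = 11 + 5 = 16
  Iter 4: R3 = 16 + 5 = 21
Final: R3 = 21

21


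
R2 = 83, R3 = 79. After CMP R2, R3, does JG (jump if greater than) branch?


Trace:
  R2 = 83, R3 = 79
  CMP R2, R3  → compares 83 vs 79
  JG checks: is 83 greater than 79?
  83 > 79, so condition is true
Branch taken: Yes

Yes


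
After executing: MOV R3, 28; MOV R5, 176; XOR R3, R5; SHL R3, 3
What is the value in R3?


Register state trace:
  MOV R3, 28  → R3 = 28 (0b00011100)
  MOV R5, 176  → R5 = 176 (0b10110000)
  XOR R3, R5  → R3 = 28 XOR 176 = 172 (0b10101100)
  SHL R3, 3  → R3 = 172 << 3 = 1376
Final: R3 = 1376

1376
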